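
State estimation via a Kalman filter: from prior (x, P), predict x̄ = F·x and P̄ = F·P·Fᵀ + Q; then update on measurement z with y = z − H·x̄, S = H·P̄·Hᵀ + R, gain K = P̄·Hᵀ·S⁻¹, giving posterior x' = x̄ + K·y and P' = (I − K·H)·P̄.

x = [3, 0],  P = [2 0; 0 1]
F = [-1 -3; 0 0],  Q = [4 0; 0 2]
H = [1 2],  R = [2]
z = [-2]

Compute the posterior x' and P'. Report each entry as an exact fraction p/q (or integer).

x' = [-12/5, 4/25]
P' = [6 -12/5; -12/5 34/25]

x̄ = F·x = [-3, 0]
P̄ = F·P·Fᵀ + Q = [15 0; 0 2]
y = z − H·x̄ = [1]
S = H·P̄·Hᵀ + R = [25]
K = P̄·Hᵀ·S⁻¹ = [3/5; 4/25]
x' = x̄ + K·y = [-12/5, 4/25]
P' = (I − K·H)·P̄ = [6 -12/5; -12/5 34/25]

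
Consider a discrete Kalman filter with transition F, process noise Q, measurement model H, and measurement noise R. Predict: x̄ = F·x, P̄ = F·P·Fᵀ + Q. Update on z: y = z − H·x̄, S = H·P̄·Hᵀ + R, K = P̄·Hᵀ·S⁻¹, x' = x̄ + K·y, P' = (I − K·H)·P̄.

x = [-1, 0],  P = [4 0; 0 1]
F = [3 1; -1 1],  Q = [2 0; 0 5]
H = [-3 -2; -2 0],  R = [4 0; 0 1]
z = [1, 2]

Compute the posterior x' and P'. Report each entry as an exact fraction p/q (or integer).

x̄ = F·x = [-3, 1]
P̄ = F·P·Fᵀ + Q = [39 -11; -11 10]
y = z − H·x̄ = [-6, -4]
S = H·P̄·Hᵀ + R = [263 190; 190 157]
K = P̄·Hᵀ·S⁻¹ = [-95/5191 -2464/5191; -2139/5191 3316/5191]
x' = x̄ + K·y = [-5147/5191, 4761/5191]
P' = (I − K·H)·P̄ = [1232/5191 -1658/5191; -1658/5191 6765/5191]

x' = [-5147/5191, 4761/5191]
P' = [1232/5191 -1658/5191; -1658/5191 6765/5191]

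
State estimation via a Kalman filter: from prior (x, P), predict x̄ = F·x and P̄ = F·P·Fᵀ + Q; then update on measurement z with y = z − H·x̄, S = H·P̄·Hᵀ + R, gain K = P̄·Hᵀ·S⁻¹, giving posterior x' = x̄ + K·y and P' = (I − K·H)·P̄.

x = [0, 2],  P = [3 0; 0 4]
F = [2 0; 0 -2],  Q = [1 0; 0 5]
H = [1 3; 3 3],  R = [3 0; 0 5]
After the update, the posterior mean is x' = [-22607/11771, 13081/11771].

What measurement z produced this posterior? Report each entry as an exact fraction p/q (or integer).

z = [2, -3]

x̄ = F·x = [0, -4]
P̄ = F·P·Fᵀ + Q = [13 0; 0 21]
S = H·P̄·Hᵀ + R = [205 228; 228 311]
K = P̄·Hᵀ·S⁻¹ = [-4849/11771 5031/11771; 5229/11771 -1449/11771]
x' − x̄ = [-22607/11771, 60165/11771] = K·y
y = (KᵀK)⁻¹·Kᵀ·(x' − x̄) = [14, 9]
z = y + H·x̄ = [14, 9] + [-12, -12] = [2, -3]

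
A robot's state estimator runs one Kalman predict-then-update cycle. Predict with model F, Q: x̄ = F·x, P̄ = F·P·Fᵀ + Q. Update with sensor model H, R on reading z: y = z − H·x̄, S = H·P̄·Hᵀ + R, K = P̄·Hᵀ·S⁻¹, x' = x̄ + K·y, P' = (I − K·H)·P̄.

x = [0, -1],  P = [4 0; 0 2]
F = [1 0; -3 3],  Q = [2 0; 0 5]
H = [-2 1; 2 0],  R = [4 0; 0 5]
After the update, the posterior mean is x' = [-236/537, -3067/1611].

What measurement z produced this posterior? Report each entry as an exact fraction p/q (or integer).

z = [-1, -1]

x̄ = F·x = [0, -3]
P̄ = F·P·Fᵀ + Q = [6 -12; -12 59]
S = H·P̄·Hᵀ + R = [135 -48; -48 29]
K = P̄·Hᵀ·S⁻¹ = [-40/537 52/179; 1255/1611 248/537]
x' − x̄ = [-236/537, 1766/1611] = K·y
y = (KᵀK)⁻¹·Kᵀ·(x' − x̄) = [2, -1]
z = y + H·x̄ = [2, -1] + [-3, 0] = [-1, -1]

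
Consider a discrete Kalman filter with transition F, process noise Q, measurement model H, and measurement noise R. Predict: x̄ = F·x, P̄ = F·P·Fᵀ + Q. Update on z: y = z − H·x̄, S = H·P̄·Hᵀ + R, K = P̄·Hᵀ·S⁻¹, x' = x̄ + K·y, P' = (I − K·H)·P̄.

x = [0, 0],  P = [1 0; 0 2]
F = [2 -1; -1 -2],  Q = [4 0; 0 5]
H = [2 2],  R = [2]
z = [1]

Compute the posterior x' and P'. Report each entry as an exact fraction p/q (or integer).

x' = [4/19, 16/57]
P' = [94/19 -90/19; -90/19 286/57]

x̄ = F·x = [0, 0]
P̄ = F·P·Fᵀ + Q = [10 2; 2 14]
y = z − H·x̄ = [1]
S = H·P̄·Hᵀ + R = [114]
K = P̄·Hᵀ·S⁻¹ = [4/19; 16/57]
x' = x̄ + K·y = [4/19, 16/57]
P' = (I − K·H)·P̄ = [94/19 -90/19; -90/19 286/57]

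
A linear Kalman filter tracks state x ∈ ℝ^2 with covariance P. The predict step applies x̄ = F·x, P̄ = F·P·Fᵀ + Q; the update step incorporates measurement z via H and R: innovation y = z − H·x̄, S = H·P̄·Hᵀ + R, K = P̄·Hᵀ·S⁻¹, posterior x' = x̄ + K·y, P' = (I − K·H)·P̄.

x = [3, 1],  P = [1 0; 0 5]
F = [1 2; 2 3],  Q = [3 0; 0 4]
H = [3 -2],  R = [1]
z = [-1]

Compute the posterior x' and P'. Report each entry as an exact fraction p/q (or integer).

x̄ = F·x = [5, 9]
P̄ = F·P·Fᵀ + Q = [24 32; 32 53]
y = z − H·x̄ = [2]
S = H·P̄·Hᵀ + R = [45]
K = P̄·Hᵀ·S⁻¹ = [8/45; -2/9]
x' = x̄ + K·y = [241/45, 77/9]
P' = (I − K·H)·P̄ = [1016/45 304/9; 304/9 457/9]

x' = [241/45, 77/9]
P' = [1016/45 304/9; 304/9 457/9]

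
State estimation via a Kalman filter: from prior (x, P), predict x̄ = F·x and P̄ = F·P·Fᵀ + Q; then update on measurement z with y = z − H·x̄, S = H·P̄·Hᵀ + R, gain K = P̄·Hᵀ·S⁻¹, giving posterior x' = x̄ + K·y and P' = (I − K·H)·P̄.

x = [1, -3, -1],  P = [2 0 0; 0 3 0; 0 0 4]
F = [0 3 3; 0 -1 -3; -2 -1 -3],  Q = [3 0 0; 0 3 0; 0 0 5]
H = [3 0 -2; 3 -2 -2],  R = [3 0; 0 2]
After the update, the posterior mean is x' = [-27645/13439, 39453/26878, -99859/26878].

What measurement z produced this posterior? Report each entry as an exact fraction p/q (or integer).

z = [2, -2]

x̄ = F·x = [-12, 6, 4]
P̄ = F·P·Fᵀ + Q = [66 -45 -45; -45 42 39; -45 39 52]
S = H·P̄·Hᵀ + R = [1345 1768; 1768 2364]
K = P̄·Hᵀ·S⁻¹ = [3132/13439 -387/26878; 5391/13439 -22881/53756; -1135/13439 -3813/53756]
x' − x̄ = [133623/13439, -121815/26878, -207371/26878] = K·y
y = (KᵀK)⁻¹·Kᵀ·(x' − x̄) = [46, 54]
z = y + H·x̄ = [46, 54] + [-44, -56] = [2, -2]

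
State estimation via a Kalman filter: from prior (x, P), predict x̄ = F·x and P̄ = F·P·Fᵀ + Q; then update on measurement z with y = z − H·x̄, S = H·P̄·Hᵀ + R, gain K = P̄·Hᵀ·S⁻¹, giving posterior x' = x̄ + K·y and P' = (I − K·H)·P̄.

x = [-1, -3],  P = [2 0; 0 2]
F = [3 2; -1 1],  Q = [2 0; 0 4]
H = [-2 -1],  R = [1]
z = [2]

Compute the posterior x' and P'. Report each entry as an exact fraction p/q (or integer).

x' = [-45/113, -154/113]
P' = [248/113 -442/113; -442/113 888/113]

x̄ = F·x = [-9, -2]
P̄ = F·P·Fᵀ + Q = [28 -2; -2 8]
y = z − H·x̄ = [-18]
S = H·P̄·Hᵀ + R = [113]
K = P̄·Hᵀ·S⁻¹ = [-54/113; -4/113]
x' = x̄ + K·y = [-45/113, -154/113]
P' = (I − K·H)·P̄ = [248/113 -442/113; -442/113 888/113]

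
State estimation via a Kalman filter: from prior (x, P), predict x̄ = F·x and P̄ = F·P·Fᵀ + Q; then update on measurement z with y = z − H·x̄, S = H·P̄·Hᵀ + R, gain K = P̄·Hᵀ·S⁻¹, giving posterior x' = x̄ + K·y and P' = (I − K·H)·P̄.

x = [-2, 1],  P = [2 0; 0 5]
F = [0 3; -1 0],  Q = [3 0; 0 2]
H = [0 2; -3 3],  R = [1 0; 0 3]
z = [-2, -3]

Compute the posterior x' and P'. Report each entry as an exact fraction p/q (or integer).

x̄ = F·x = [3, 2]
P̄ = F·P·Fᵀ + Q = [48 0; 0 4]
y = z − H·x̄ = [-6, 0]
S = H·P̄·Hᵀ + R = [17 24; 24 471]
K = P̄·Hᵀ·S⁻¹ = [1152/2477 -816/2477; 1160/2477 4/2477]
x' = x̄ + K·y = [519/2477, -2006/2477]
P' = (I − K·H)·P̄ = [1392/2477 576/2477; 576/2477 580/2477]

x' = [519/2477, -2006/2477]
P' = [1392/2477 576/2477; 576/2477 580/2477]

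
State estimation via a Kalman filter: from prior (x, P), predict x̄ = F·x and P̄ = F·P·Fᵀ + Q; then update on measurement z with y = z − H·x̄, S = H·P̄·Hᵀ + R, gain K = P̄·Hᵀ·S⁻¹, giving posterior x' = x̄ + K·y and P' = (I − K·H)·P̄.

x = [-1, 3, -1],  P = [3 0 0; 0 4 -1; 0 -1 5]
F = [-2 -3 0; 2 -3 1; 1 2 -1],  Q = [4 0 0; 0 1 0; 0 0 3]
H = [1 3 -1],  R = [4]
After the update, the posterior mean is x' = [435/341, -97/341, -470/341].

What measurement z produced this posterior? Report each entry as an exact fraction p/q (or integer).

z = [2]

x̄ = F·x = [-7, -12, 6]
P̄ = F·P·Fᵀ + Q = [52 27 -33; 27 60 -28; -33 -28 31]
S = H·P̄·Hᵀ + R = [1023]
K = P̄·Hᵀ·S⁻¹ = [166/1023; 235/1023; -148/1023]
x' − x̄ = [2822/341, 3995/341, -2516/341] = K·y
y = (KᵀK)⁻¹·Kᵀ·(x' − x̄) = [51]
z = y + H·x̄ = [51] + [-49] = [2]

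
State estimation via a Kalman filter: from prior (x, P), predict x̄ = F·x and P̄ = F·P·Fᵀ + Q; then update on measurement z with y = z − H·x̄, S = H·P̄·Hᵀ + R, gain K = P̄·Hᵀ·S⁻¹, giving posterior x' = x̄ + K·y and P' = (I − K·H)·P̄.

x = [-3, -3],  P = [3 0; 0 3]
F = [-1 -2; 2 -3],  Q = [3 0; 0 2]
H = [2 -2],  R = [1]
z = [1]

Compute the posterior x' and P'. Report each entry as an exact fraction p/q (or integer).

x̄ = F·x = [9, 3]
P̄ = F·P·Fᵀ + Q = [18 12; 12 41]
y = z − H·x̄ = [-11]
S = H·P̄·Hᵀ + R = [141]
K = P̄·Hᵀ·S⁻¹ = [4/47; -58/141]
x' = x̄ + K·y = [379/47, 1061/141]
P' = (I − K·H)·P̄ = [798/47 796/47; 796/47 2417/141]

x' = [379/47, 1061/141]
P' = [798/47 796/47; 796/47 2417/141]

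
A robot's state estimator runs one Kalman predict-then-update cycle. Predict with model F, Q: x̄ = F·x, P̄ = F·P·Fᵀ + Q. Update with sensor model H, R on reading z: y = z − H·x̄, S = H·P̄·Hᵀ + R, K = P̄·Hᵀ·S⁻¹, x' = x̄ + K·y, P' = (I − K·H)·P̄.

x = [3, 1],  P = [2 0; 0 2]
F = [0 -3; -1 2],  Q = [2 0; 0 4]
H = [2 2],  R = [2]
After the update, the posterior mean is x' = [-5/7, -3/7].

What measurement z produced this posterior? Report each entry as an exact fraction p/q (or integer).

z = [-2]

x̄ = F·x = [-3, -1]
P̄ = F·P·Fᵀ + Q = [20 -12; -12 14]
S = H·P̄·Hᵀ + R = [42]
K = P̄·Hᵀ·S⁻¹ = [8/21; 2/21]
x' − x̄ = [16/7, 4/7] = K·y
y = (KᵀK)⁻¹·Kᵀ·(x' − x̄) = [6]
z = y + H·x̄ = [6] + [-8] = [-2]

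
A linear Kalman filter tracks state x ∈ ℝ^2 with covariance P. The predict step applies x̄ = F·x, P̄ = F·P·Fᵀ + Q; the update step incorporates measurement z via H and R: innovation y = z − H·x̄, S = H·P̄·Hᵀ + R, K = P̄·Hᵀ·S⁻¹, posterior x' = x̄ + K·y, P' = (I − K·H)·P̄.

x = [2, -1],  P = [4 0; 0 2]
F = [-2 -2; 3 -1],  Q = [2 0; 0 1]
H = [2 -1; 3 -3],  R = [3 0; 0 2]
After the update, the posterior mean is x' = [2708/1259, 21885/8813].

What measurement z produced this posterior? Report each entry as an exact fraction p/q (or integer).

z = [2, -1]

x̄ = F·x = [-2, 7]
P̄ = F·P·Fᵀ + Q = [26 -20; -20 39]
S = H·P̄·Hᵀ + R = [226 453; 453 947]
K = P̄·Hᵀ·S⁻¹ = [810/1259 -204/1259; 5368/8813 -4215/8813]
x' − x̄ = [5226/1259, -39806/8813] = K·y
y = (KᵀK)⁻¹·Kᵀ·(x' − x̄) = [13, 26]
z = y + H·x̄ = [13, 26] + [-11, -27] = [2, -1]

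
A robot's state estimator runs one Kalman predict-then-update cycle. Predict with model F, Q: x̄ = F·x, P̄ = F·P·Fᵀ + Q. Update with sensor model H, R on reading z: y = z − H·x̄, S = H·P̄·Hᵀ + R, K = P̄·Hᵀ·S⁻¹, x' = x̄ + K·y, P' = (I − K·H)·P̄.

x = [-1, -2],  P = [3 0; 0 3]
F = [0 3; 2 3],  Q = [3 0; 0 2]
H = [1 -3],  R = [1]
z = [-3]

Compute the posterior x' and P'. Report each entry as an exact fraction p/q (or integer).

x̄ = F·x = [-6, -8]
P̄ = F·P·Fᵀ + Q = [30 27; 27 41]
y = z − H·x̄ = [-21]
S = H·P̄·Hᵀ + R = [238]
K = P̄·Hᵀ·S⁻¹ = [-3/14; -48/119]
x' = x̄ + K·y = [-3/2, 8/17]
P' = (I − K·H)·P̄ = [267/14 45/7; 45/7 271/119]

x' = [-3/2, 8/17]
P' = [267/14 45/7; 45/7 271/119]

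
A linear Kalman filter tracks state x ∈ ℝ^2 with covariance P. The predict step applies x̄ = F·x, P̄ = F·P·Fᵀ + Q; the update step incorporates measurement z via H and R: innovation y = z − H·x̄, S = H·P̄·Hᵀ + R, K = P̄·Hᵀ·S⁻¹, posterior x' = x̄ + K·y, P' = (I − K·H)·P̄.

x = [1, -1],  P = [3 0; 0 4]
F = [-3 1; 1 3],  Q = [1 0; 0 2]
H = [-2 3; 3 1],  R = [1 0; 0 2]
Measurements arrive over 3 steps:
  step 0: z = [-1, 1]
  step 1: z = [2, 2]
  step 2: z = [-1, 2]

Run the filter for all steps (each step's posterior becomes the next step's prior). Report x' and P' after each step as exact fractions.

step 0: x' = [18021/52978, -5609/52978], P' = [24821/158934 3911/52978; 3911/52978 7411/52978]
step 1: x' = [18687779/83805213, 22574537/27935071], P' = [11964362/83805213 1802472/27935071; 1802472/27935071 3673052/27935071]
step 2: x' = [55830444790/83141816357, 14655704312/83141816357], P' = [11856450018/83141816357 5362914624/83141816357; 5362914624/83141816357 10926469684/83141816357]

step 0: x̄ = F·x = [-4, -2]
step 0: P̄ = F·P·Fᵀ + Q = [32 3; 3 41]
step 0: y = z − H·x̄ = [-3, 15]
step 0: S = H·P̄·Hᵀ + R = [462 -48; -48 349]
step 0: K = P̄·Hᵀ·S⁻¹ = [-14443/158934 7183/26489; 14411/52978 4786/26489]
step 0: x' = x̄ + K·y = [18021/52978, -5609/52978]
step 0: P' = (I − K·H)·P̄ = [24821/158934 3911/52978; 3911/52978 7411/52978]
step 1: x̄ = F·x = [-29836/26489, 597/26489]
step 1: P̄ = F·P·Fᵀ + Q = [55693/26489 -16938/26489; -16938/26489 306592/79467]
step 1: y = z − H·x̄ = [-8485/26489, 141889/26489]
step 1: S = H·P̄·Hᵀ + R = [1372293/26489 -146132/26489; -146132/26489 1664353/79467]
step 1: K = P̄·Hᵀ·S⁻¹ = [-7706476/83805213 6883417/27935071; 7414212/27935071 4540234/27935071]
step 1: x' = x̄ + K·y = [18687779/83805213, 22574537/27935071]
step 1: P' = (I − K·H)·P̄ = [11964362/83805213 1802472/27935071; 1802472/27935071 3673052/27935071]
step 2: x̄ = F·x = [3886758/27935071, 221858612/83805213]
step 2: P̄ = F·P·Fᵀ + Q = [56686377/27935071 -15364982/27935071; -15364982/27935071 311191688/83805213]
step 2: y = z − H·x̄ = [-242020167/27935071, -89229008/83805213]
step 2: S = H·P̄·Hᵀ + R = [1372635427/27935071 -136481448/27935071; -136481448/27935071 1732764617/83805213]
step 2: K = P̄·Hᵀ·S⁻¹ = [-7624156164/83141816357 20466132339/83141816357; 22053579804/83141816357 13507606778/83141816357]
step 2: x' = x̄ + K·y = [55830444790/83141816357, 14655704312/83141816357]
step 2: P' = (I − K·H)·P̄ = [11856450018/83141816357 5362914624/83141816357; 5362914624/83141816357 10926469684/83141816357]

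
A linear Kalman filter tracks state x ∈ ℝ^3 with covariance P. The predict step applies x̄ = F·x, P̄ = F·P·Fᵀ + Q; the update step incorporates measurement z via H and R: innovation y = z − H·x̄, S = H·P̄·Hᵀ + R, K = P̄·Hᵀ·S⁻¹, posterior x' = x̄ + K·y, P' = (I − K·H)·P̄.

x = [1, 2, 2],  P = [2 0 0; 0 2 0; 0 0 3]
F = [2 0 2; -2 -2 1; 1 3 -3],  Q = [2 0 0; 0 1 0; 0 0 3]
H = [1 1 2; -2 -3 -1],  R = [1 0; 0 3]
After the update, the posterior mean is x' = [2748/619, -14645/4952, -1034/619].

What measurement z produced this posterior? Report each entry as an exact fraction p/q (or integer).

x̄ = F·x = [6, -4, 1]
P̄ = F·P·Fᵀ + Q = [22 -2 -14; -2 20 -25; -14 -25 50]
S = H·P̄·Hᵀ + R = [83 51; 51 91]
K = P̄·Hᵀ·S⁻¹ = [62/619 -198/619; -1331/4952 -941/4952; 356/619 161/619]
x' − x̄ = [-966/619, 5163/4952, -1653/619] = K·y
y = (KᵀK)⁻¹·Kᵀ·(x' − x̄) = [-6, 3]
z = y + H·x̄ = [-6, 3] + [4, -1] = [-2, 2]

z = [-2, 2]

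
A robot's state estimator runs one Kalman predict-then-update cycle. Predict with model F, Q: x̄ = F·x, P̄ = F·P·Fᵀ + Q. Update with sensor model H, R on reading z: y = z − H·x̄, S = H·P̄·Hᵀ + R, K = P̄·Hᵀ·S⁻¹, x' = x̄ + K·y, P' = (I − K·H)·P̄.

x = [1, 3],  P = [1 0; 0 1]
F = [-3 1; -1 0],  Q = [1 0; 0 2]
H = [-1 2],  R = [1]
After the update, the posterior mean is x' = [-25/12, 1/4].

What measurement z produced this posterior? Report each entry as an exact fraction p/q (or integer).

x̄ = F·x = [0, -1]
P̄ = F·P·Fᵀ + Q = [11 3; 3 3]
S = H·P̄·Hᵀ + R = [12]
K = P̄·Hᵀ·S⁻¹ = [-5/12; 1/4]
x' − x̄ = [-25/12, 5/4] = K·y
y = (KᵀK)⁻¹·Kᵀ·(x' − x̄) = [5]
z = y + H·x̄ = [5] + [-2] = [3]

z = [3]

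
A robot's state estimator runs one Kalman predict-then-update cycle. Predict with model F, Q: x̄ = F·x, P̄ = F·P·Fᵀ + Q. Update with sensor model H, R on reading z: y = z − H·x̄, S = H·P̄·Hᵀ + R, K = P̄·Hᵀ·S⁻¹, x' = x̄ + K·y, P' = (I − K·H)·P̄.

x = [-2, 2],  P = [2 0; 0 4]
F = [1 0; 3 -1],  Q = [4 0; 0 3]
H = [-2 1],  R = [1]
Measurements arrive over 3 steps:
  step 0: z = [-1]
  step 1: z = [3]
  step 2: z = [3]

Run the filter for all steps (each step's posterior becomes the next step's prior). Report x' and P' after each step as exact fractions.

step 0: x̄ = F·x = [-2, -8]
step 0: P̄ = F·P·Fᵀ + Q = [6 6; 6 25]
step 0: y = z − H·x̄ = [3]
step 0: S = H·P̄·Hᵀ + R = [26]
step 0: K = P̄·Hᵀ·S⁻¹ = [-3/13; 1/2]
step 0: x' = x̄ + K·y = [-35/13, -13/2]
step 0: P' = (I − K·H)·P̄ = [60/13 9; 9 37/2]
step 1: x̄ = F·x = [-35/13, -41/26]
step 1: P̄ = F·P·Fᵀ + Q = [112/13 63/13; 63/13 235/26]
step 1: y = z − H·x̄ = [-21/26]
step 1: S = H·P̄·Hᵀ + R = [653/26]
step 1: K = P̄·Hᵀ·S⁻¹ = [-322/653; -17/653]
step 1: x' = x̄ + K·y = [-1498/653, -1016/653]
step 1: P' = (I − K·H)·P̄ = [1638/653 2954/653; 2954/653 5891/653]
step 2: x̄ = F·x = [-1498/653, -3478/653]
step 2: P̄ = F·P·Fᵀ + Q = [4250/653 1960/653; 1960/653 4868/653]
step 2: y = z − H·x̄ = [2441/653]
step 2: S = H·P̄·Hᵀ + R = [14681/653]
step 2: K = P̄·Hᵀ·S⁻¹ = [-6540/14681; 948/14681]
step 2: x' = x̄ + K·y = [-58126/14681, -74650/14681]
step 2: P' = (I − K·H)·P̄ = [30050/14681 53560/14681; 53560/14681 108068/14681]

step 0: x' = [-35/13, -13/2], P' = [60/13 9; 9 37/2]
step 1: x' = [-1498/653, -1016/653], P' = [1638/653 2954/653; 2954/653 5891/653]
step 2: x' = [-58126/14681, -74650/14681], P' = [30050/14681 53560/14681; 53560/14681 108068/14681]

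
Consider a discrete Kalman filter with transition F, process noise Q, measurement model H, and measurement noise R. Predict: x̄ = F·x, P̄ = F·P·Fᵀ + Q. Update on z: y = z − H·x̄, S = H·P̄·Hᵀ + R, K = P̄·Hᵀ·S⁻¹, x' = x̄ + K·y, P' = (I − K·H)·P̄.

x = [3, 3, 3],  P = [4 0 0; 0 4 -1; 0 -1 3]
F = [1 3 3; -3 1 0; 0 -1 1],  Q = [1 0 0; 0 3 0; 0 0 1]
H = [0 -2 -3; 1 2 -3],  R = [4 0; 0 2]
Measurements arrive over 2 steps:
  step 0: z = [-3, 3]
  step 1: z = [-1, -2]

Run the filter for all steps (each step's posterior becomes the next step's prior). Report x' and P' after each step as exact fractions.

step 0: x' = [49604/2733, -8486/2733, 8089/2733], P' = [2918866/73791 -733006/73791 476336/73791; -733006/73791 211381/73791 -113702/73791; 476336/73791 -113702/73791 89776/73791]
step 1: x' = [24988630663/7298639705, -9639470436/7298639705, 856729461/1042662815], P' = [55057016918/7298639705 -15166643826/7298639705 1128671616/1042662815; -15166643826/7298639705 6819408082/7298639705 -240692532/1042662815; 1128671616/1042662815 -240692532/1042662815 314039924/1042662815]

step 0: x̄ = F·x = [21, -6, 0]
step 0: P̄ = F·P·Fᵀ + Q = [50 -3 -3; -3 43 -5; -3 -5 10]
step 0: y = z − H·x̄ = [-15, -6]
step 0: S = H·P̄·Hᵀ + R = [206 -67; -67 380]
step 0: K = P̄·Hᵀ·S⁻¹ = [9251/73791 11923/73791; -20414/73791 15431/73791; -10481/73791 -10198/73791]
step 0: x' = x̄ + K·y = [49604/2733, -8486/2733, 8089/2733]
step 0: P' = (I − K·H)·P̄ = [2918866/73791 -733006/73791 476336/73791; -733006/73791 211381/73791 -113702/73791; 476336/73791 -113702/73791 89776/73791]
step 1: x̄ = F·x = [48413/2733, -157298/2733, 5525/911]
step 1: P̄ = F·P·Fᵀ + Q = [2116414/73791 -6886537/73791 281509/24597; -6886537/73791 31100584/73791 -1317703/24597; 281509/24597 -1317703/24597 66928/8199]
step 1: y = z − H·x̄ = [-267604/2733, 310442/2733]
step 1: S = H·P̄·Hᵀ + R = [82681360/73791 -107741675/73791; -107741675/73791 146911498/73791]
step 1: K = P̄·Hᵀ·S⁻¹ = [1657795929/7298639705 102162533/1459727941; -2146068248/7298639705 352671551/1459727941; -115183677/1042662815 -29483322/208532563]
step 1: x' = x̄ + K·y = [24988630663/7298639705, -9639470436/7298639705, 856729461/1042662815]
step 1: P' = (I − K·H)·P̄ = [55057016918/7298639705 -15166643826/7298639705 1128671616/1042662815; -15166643826/7298639705 6819408082/7298639705 -240692532/1042662815; 1128671616/1042662815 -240692532/1042662815 314039924/1042662815]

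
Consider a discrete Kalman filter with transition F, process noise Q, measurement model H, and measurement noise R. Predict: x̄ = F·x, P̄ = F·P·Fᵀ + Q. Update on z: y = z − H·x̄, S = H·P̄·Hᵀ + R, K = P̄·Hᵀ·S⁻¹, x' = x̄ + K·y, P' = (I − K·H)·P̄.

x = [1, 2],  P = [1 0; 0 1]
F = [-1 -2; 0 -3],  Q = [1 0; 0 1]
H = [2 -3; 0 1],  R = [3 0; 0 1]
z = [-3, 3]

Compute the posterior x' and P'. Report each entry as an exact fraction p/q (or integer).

x' = [47/57, 34/19]
P' = [34/19 18/19; 18/19 14/19]

x̄ = F·x = [-5, -6]
P̄ = F·P·Fᵀ + Q = [6 6; 6 10]
y = z − H·x̄ = [-11, 9]
S = H·P̄·Hᵀ + R = [45 -18; -18 11]
K = P̄·Hᵀ·S⁻¹ = [14/57 18/19; -2/19 14/19]
x' = x̄ + K·y = [47/57, 34/19]
P' = (I − K·H)·P̄ = [34/19 18/19; 18/19 14/19]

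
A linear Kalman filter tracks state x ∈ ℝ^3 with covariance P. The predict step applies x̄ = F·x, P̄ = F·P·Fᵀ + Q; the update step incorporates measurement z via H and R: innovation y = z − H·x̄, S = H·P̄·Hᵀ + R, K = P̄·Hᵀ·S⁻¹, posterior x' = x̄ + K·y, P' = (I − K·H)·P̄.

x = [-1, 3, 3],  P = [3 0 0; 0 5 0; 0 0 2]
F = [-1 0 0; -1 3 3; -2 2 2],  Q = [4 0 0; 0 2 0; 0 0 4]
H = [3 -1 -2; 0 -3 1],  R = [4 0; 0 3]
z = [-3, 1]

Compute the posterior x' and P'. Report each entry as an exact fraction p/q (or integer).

x̄ = F·x = [1, 19, 14]
P̄ = F·P·Fᵀ + Q = [7 3 6; 3 68 48; 6 48 44]
y = z − H·x̄ = [41, 44]
S = H·P̄·Hᵀ + R = [413 347; 347 371]
K = P̄·Hᵀ·S⁻¹ = [363/3646 -369/3646; -3373/32814 -10643/32814; -1513/5469 -59/5469]
x' = x̄ + K·y = [2293/3646, 5627/10938, 3979/1823]
P' = (I − K·H)·P̄ = [22237/3646 9639/3646 13905/1823; 9639/3646 48229/32814 18793/5469; 13905/1823 18793/5469 18734/1823]

x' = [2293/3646, 5627/10938, 3979/1823]
P' = [22237/3646 9639/3646 13905/1823; 9639/3646 48229/32814 18793/5469; 13905/1823 18793/5469 18734/1823]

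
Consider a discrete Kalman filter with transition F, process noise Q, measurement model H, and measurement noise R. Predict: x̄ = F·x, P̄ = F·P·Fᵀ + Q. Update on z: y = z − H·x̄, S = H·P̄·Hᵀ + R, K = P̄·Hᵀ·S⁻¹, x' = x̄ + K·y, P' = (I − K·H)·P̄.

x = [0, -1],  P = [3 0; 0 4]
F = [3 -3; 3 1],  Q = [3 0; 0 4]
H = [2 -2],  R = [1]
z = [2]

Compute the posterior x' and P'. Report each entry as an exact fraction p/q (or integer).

x' = [81/95, -3/19]
P' = [2802/95 557/19; 557/19 1675/57]

x̄ = F·x = [3, -1]
P̄ = F·P·Fᵀ + Q = [66 15; 15 35]
y = z − H·x̄ = [-6]
S = H·P̄·Hᵀ + R = [285]
K = P̄·Hᵀ·S⁻¹ = [34/95; -8/57]
x' = x̄ + K·y = [81/95, -3/19]
P' = (I − K·H)·P̄ = [2802/95 557/19; 557/19 1675/57]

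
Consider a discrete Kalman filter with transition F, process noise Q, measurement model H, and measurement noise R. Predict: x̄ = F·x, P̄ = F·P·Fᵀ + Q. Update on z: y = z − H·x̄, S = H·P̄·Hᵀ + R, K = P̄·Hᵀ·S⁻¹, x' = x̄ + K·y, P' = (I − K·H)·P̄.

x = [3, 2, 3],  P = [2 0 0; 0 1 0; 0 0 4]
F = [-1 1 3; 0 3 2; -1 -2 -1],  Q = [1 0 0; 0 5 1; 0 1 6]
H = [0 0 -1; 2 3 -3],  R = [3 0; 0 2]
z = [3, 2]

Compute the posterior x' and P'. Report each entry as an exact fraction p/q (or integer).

x' = [-51475/11961, 745/1329, -4009/1329]
P' = [81845/11961 -3707/1329 2177/1329; -3707/1329 1285/443 411/443; 2177/1329 411/443 903/443]

x̄ = F·x = [8, 12, -10]
P̄ = F·P·Fᵀ + Q = [40 27 -12; 27 30 -13; -12 -13 16]
y = z − H·x̄ = [-7, -80]
S = H·P̄·Hᵀ + R = [19 111; 111 1278]
K = P̄·Hᵀ·S⁻¹ = [-2177/3987 2411/11961; -137/443 226/1329; -301/443 -37/1329]
x' = x̄ + K·y = [-51475/11961, 745/1329, -4009/1329]
P' = (I − K·H)·P̄ = [81845/11961 -3707/1329 2177/1329; -3707/1329 1285/443 411/443; 2177/1329 411/443 903/443]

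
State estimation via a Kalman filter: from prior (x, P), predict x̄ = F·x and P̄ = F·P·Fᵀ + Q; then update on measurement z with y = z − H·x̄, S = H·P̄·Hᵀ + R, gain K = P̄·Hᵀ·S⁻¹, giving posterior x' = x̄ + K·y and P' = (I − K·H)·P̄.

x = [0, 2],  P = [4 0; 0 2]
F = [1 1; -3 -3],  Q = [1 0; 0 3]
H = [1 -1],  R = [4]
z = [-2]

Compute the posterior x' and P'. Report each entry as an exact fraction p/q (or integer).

x̄ = F·x = [2, -6]
P̄ = F·P·Fᵀ + Q = [7 -18; -18 57]
y = z − H·x̄ = [-10]
S = H·P̄·Hᵀ + R = [104]
K = P̄·Hᵀ·S⁻¹ = [25/104; -75/104]
x' = x̄ + K·y = [-21/52, 63/52]
P' = (I − K·H)·P̄ = [103/104 3/104; 3/104 303/104]

x' = [-21/52, 63/52]
P' = [103/104 3/104; 3/104 303/104]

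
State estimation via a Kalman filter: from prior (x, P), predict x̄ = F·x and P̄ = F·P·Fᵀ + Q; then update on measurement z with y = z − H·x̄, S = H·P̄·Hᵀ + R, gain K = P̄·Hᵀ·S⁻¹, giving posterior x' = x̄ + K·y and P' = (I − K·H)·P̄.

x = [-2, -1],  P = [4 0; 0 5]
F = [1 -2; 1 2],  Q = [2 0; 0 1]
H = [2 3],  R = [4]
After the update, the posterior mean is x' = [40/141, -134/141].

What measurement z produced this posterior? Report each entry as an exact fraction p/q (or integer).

x̄ = F·x = [0, -4]
P̄ = F·P·Fᵀ + Q = [26 -16; -16 25]
S = H·P̄·Hᵀ + R = [141]
K = P̄·Hᵀ·S⁻¹ = [4/141; 43/141]
x' − x̄ = [40/141, 430/141] = K·y
y = (KᵀK)⁻¹·Kᵀ·(x' − x̄) = [10]
z = y + H·x̄ = [10] + [-12] = [-2]

z = [-2]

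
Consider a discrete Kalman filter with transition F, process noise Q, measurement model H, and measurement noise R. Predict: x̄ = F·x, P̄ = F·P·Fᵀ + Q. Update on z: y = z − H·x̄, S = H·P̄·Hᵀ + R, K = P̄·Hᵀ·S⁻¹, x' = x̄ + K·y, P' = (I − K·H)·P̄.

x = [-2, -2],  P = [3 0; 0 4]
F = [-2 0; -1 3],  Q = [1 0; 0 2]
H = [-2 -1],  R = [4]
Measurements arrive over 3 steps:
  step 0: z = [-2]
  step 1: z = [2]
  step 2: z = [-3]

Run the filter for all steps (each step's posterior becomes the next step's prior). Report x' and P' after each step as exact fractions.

step 0: x̄ = F·x = [4, -4]
step 0: P̄ = F·P·Fᵀ + Q = [13 6; 6 41]
step 0: y = z − H·x̄ = [2]
step 0: S = H·P̄·Hᵀ + R = [121]
step 0: K = P̄·Hᵀ·S⁻¹ = [-32/121; -53/121]
step 0: x' = x̄ + K·y = [420/121, -590/121]
step 0: P' = (I − K·H)·P̄ = [549/121 -970/121; -970/121 2152/121]
step 1: x̄ = F·x = [-840/121, -2190/121]
step 1: P̄ = F·P·Fᵀ + Q = [2317/121 6918/121; 6918/121 25979/121]
step 1: y = z − H·x̄ = [-3628/121]
step 1: S = H·P̄·Hᵀ + R = [63403/121]
step 1: K = P̄·Hᵀ·S⁻¹ = [-608/3337; -39815/63403]
step 1: x' = x̄ + K·y = [-4936/3337, 46250/63403]
step 1: P' = (I − K·H)·P̄ = [5853/3337 -9274/3337; -9274/3337 511672/63403]
step 2: x̄ = F·x = [9872/3337, 232534/63403]
step 2: P̄ = F·P·Fᵀ + Q = [26749/3337 67350/3337; 67350/3337 5900297/63403]
step 2: y = z − H·x̄ = [417461/63403]
step 2: S = H·P̄·Hᵀ + R = [13305433/63403]
step 2: K = P̄·Hᵀ·S⁻¹ = [-2296112/13305433; -8459597/13305433]
step 2: x' = x̄ + K·y = [24243904/13305433, -6901665/13305433]
step 2: P' = (I − K·H)·P̄ = [23502093/13305433 -37819738/13305433; -37819738/13305433 109477864/13305433]

step 0: x' = [420/121, -590/121], P' = [549/121 -970/121; -970/121 2152/121]
step 1: x' = [-4936/3337, 46250/63403], P' = [5853/3337 -9274/3337; -9274/3337 511672/63403]
step 2: x' = [24243904/13305433, -6901665/13305433], P' = [23502093/13305433 -37819738/13305433; -37819738/13305433 109477864/13305433]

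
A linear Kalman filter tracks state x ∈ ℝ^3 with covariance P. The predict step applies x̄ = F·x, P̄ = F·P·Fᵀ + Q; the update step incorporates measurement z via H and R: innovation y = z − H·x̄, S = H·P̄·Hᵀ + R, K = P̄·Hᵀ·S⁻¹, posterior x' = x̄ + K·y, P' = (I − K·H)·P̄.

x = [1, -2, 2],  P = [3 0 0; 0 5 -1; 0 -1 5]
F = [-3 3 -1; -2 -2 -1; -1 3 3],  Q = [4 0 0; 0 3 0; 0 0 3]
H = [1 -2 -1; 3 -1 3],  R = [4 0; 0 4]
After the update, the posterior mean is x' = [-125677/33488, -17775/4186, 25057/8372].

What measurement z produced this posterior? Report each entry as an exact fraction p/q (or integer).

z = [2, 2]

x̄ = F·x = [-11, 0, -1]
P̄ = F·P·Fᵀ + Q = [87 -6 33; -6 36 -30; 33 -30 78]
S = H·P̄·Hᵀ + R = [151 291; 291 2335]
K = P̄·Hᵀ·S⁻¹ = [11901/66976 9015/66976; -2193/8372 -243/8372; -4413/16744 3153/16744]
x' − x̄ = [242691/33488, -17775/4186, 33429/8372] = K·y
y = (KᵀK)⁻¹·Kᵀ·(x' − x̄) = [12, 38]
z = y + H·x̄ = [12, 38] + [-10, -36] = [2, 2]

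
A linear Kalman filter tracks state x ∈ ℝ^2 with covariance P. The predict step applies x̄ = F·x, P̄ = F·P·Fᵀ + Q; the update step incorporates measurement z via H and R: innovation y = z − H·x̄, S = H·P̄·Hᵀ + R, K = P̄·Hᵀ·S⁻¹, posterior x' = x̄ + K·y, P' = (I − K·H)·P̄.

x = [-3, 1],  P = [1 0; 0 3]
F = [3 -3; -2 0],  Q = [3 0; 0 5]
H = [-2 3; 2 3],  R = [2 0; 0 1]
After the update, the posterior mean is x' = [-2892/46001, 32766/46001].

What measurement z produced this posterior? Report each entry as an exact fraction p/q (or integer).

z = [2, 2]

x̄ = F·x = [-12, 6]
P̄ = F·P·Fᵀ + Q = [39 -6; -6 9]
S = H·P̄·Hᵀ + R = [311 -75; -75 166]
K = P̄·Hᵀ·S⁻¹ = [-11436/46001 11460/46001; 7599/46001 7590/46001]
x' − x̄ = [549120/46001, -243240/46001] = K·y
y = (KᵀK)⁻¹·Kᵀ·(x' − x̄) = [-40, 8]
z = y + H·x̄ = [-40, 8] + [42, -6] = [2, 2]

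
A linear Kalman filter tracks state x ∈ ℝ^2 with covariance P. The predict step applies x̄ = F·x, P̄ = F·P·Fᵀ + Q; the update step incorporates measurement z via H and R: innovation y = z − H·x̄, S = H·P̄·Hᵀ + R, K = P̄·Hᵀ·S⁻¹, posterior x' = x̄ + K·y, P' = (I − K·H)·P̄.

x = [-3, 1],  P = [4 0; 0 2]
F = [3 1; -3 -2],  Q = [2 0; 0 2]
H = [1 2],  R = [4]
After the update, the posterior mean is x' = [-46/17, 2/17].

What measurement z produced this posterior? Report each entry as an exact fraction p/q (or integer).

x̄ = F·x = [-8, 7]
P̄ = F·P·Fᵀ + Q = [40 -40; -40 46]
S = H·P̄·Hᵀ + R = [68]
K = P̄·Hᵀ·S⁻¹ = [-10/17; 13/17]
x' − x̄ = [90/17, -117/17] = K·y
y = (KᵀK)⁻¹·Kᵀ·(x' − x̄) = [-9]
z = y + H·x̄ = [-9] + [6] = [-3]

z = [-3]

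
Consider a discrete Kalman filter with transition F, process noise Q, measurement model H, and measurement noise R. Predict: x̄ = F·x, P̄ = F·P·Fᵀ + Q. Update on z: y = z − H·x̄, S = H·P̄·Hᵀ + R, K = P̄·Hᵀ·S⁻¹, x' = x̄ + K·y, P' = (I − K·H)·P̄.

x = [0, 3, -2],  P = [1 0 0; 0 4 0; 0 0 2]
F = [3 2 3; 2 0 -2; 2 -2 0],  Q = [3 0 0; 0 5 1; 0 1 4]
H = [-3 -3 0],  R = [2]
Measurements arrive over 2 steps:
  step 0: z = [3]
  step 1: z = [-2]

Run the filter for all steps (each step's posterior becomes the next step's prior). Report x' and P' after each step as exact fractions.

step 0: x̄ = F·x = [0, 4, -6]
step 0: P̄ = F·P·Fᵀ + Q = [46 -6 -10; -6 17 5; -10 5 24]
step 0: y = z − H·x̄ = [15]
step 0: S = H·P̄·Hᵀ + R = [461]
step 0: K = P̄·Hᵀ·S⁻¹ = [-120/461; -33/461; 15/461]
step 0: x' = x̄ + K·y = [-1800/461, 1349/461, -2541/461]
step 0: P' = (I − K·H)·P̄ = [6806/461 -6726/461 -2810/461; -6726/461 6748/461 2800/461; -2810/461 2800/461 10839/461]
step 1: x̄ = F·x = [-10325/461, 1482/461, -6298/461]
step 1: P̄ = F·P·Fᵀ + Q = [89488/461 -62302/461 -6364/461; -62302/461 95365/461 77029/461; -6364/461 77029/461 109868/461]
step 1: y = z − H·x̄ = [-27451/461]
step 1: S = H·P̄·Hᵀ + R = [543163/461]
step 1: K = P̄·Hᵀ·S⁻¹ = [-81558/543163; -99189/543163; -211995/543163]
step 1: x' = x̄ + K·y = [-7308697/543163, 7652505/543163, 5203111/543163]
step 1: P' = (I − K·H)·P̄ = [91008380/543163 -90954008/543163 -45003422/543163; -90954008/543163 91020134/543163 45144752/543163; -45003422/543163 45144752/543163 31961719/543163]

step 0: x' = [-1800/461, 1349/461, -2541/461], P' = [6806/461 -6726/461 -2810/461; -6726/461 6748/461 2800/461; -2810/461 2800/461 10839/461]
step 1: x' = [-7308697/543163, 7652505/543163, 5203111/543163], P' = [91008380/543163 -90954008/543163 -45003422/543163; -90954008/543163 91020134/543163 45144752/543163; -45003422/543163 45144752/543163 31961719/543163]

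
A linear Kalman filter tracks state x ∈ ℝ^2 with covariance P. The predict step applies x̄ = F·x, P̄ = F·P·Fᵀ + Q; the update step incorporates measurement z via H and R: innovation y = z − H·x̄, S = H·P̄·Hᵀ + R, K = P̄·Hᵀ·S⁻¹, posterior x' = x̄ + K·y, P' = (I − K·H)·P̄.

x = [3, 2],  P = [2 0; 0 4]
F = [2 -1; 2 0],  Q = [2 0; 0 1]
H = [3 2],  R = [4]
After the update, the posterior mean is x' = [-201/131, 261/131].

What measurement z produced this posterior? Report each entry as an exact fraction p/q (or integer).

x̄ = F·x = [4, 6]
P̄ = F·P·Fᵀ + Q = [14 8; 8 9]
S = H·P̄·Hᵀ + R = [262]
K = P̄·Hᵀ·S⁻¹ = [29/131; 21/131]
x' − x̄ = [-725/131, -525/131] = K·y
y = (KᵀK)⁻¹·Kᵀ·(x' − x̄) = [-25]
z = y + H·x̄ = [-25] + [24] = [-1]

z = [-1]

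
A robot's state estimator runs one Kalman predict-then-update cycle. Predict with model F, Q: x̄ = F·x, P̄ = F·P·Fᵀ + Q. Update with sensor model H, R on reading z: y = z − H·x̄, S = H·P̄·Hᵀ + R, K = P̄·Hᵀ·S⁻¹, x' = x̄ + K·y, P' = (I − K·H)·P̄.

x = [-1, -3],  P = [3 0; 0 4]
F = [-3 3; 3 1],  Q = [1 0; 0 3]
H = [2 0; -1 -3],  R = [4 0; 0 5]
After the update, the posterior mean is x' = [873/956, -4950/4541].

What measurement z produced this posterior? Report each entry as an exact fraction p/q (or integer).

z = [2, 2]

x̄ = F·x = [-6, -6]
P̄ = F·P·Fᵀ + Q = [64 -15; -15 34]
S = H·P̄·Hᵀ + R = [260 -38; -38 285]
K = P̄·Hᵀ·S⁻¹ = [941/1912 -1/956; -39/239 -1485/4541]
x' − x̄ = [6609/956, 22296/4541] = K·y
y = (KᵀK)⁻¹·Kᵀ·(x' − x̄) = [14, -22]
z = y + H·x̄ = [14, -22] + [-12, 24] = [2, 2]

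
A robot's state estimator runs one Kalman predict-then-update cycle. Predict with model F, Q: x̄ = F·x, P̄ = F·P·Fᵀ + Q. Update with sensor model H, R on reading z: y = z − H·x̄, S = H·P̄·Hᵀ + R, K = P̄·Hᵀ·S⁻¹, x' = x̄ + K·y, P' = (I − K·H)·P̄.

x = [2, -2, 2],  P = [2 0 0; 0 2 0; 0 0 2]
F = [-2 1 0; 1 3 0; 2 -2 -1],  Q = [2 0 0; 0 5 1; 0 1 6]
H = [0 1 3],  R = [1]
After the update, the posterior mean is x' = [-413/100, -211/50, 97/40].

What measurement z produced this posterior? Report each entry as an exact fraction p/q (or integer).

z = [3]

x̄ = F·x = [-6, -4, 6]
P̄ = F·P·Fᵀ + Q = [12 2 -12; 2 25 -7; -12 -7 24]
S = H·P̄·Hᵀ + R = [200]
K = P̄·Hᵀ·S⁻¹ = [-17/100; 1/50; 13/40]
x' − x̄ = [187/100, -11/50, -143/40] = K·y
y = (KᵀK)⁻¹·Kᵀ·(x' − x̄) = [-11]
z = y + H·x̄ = [-11] + [14] = [3]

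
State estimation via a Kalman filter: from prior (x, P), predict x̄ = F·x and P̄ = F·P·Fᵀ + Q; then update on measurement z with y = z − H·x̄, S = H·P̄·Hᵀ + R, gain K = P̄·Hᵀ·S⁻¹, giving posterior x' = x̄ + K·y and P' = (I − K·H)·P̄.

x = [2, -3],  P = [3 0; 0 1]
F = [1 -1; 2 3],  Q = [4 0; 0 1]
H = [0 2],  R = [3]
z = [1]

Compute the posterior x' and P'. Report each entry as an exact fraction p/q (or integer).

x̄ = F·x = [5, -5]
P̄ = F·P·Fᵀ + Q = [8 3; 3 22]
y = z − H·x̄ = [11]
S = H·P̄·Hᵀ + R = [91]
K = P̄·Hᵀ·S⁻¹ = [6/91; 44/91]
x' = x̄ + K·y = [521/91, 29/91]
P' = (I − K·H)·P̄ = [692/91 9/91; 9/91 66/91]

x' = [521/91, 29/91]
P' = [692/91 9/91; 9/91 66/91]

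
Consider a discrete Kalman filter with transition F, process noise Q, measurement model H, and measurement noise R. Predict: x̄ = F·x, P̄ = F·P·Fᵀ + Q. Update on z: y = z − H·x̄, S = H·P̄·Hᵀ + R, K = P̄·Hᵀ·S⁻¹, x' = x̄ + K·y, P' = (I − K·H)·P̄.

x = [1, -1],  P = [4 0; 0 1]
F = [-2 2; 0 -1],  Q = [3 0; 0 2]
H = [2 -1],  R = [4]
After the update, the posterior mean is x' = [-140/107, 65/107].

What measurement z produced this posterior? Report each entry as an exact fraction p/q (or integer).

x̄ = F·x = [-4, 1]
P̄ = F·P·Fᵀ + Q = [23 -2; -2 3]
S = H·P̄·Hᵀ + R = [107]
K = P̄·Hᵀ·S⁻¹ = [48/107; -7/107]
x' − x̄ = [288/107, -42/107] = K·y
y = (KᵀK)⁻¹·Kᵀ·(x' − x̄) = [6]
z = y + H·x̄ = [6] + [-9] = [-3]

z = [-3]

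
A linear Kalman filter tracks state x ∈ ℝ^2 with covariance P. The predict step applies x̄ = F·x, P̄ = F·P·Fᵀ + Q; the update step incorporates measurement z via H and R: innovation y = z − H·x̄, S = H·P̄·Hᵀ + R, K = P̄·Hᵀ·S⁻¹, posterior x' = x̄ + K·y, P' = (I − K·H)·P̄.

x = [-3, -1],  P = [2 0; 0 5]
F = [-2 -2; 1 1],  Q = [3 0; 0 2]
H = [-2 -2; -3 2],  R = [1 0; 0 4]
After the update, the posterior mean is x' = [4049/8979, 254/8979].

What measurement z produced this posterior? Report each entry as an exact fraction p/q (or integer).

z = [-1, -1]

x̄ = F·x = [8, -4]
P̄ = F·P·Fᵀ + Q = [31 -14; -14 9]
S = H·P̄·Hᵀ + R = [49 122; 122 487]
K = P̄·Hᵀ·S⁻¹ = [-1796/8979 -1781/8979; -2450/8979 1720/8979]
x' − x̄ = [-67783/8979, 36170/8979] = K·y
y = (KᵀK)⁻¹·Kᵀ·(x' − x̄) = [7, 31]
z = y + H·x̄ = [7, 31] + [-8, -32] = [-1, -1]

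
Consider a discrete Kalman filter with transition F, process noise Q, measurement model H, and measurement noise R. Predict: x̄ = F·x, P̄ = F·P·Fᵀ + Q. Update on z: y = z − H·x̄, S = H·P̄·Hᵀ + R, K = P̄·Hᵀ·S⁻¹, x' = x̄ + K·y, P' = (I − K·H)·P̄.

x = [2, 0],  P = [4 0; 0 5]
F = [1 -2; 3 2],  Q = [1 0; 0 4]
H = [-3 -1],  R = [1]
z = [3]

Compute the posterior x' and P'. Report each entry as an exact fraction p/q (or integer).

x̄ = F·x = [2, 6]
P̄ = F·P·Fᵀ + Q = [25 -8; -8 60]
y = z − H·x̄ = [15]
S = H·P̄·Hᵀ + R = [238]
K = P̄·Hᵀ·S⁻¹ = [-67/238; -18/119]
x' = x̄ + K·y = [-529/238, 444/119]
P' = (I − K·H)·P̄ = [1461/238 -2158/119; -2158/119 6492/119]

x' = [-529/238, 444/119]
P' = [1461/238 -2158/119; -2158/119 6492/119]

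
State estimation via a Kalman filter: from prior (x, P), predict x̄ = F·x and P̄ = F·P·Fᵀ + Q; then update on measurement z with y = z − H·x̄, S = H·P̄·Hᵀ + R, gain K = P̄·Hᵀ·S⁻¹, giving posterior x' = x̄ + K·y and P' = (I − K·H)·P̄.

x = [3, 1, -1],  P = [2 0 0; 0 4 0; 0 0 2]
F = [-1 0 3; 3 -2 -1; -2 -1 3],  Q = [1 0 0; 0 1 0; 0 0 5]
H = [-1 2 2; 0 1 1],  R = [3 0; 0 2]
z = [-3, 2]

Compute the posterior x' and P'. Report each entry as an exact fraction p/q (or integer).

x̄ = F·x = [-6, 8, -10]
P̄ = F·P·Fᵀ + Q = [21 -12 22; -12 37 -10; 22 -10 35]
y = z − H·x̄ = [-5, 4]
S = H·P̄·Hᵀ + R = [192 94; 94 54]
K = P̄·Hᵀ·S⁻¹ = [-497/766 1007/766; 513/766 -255/383; -419/766 542/383]
x' = x̄ + K·y = [1917/766, 1523/766, -1229/766]
P' = (I − K·H)·P̄ = [5519/766 -3579/766 5593/766; -3579/766 4127/383 -4637/383; 5593/766 -4637/383 5721/383]

x' = [1917/766, 1523/766, -1229/766]
P' = [5519/766 -3579/766 5593/766; -3579/766 4127/383 -4637/383; 5593/766 -4637/383 5721/383]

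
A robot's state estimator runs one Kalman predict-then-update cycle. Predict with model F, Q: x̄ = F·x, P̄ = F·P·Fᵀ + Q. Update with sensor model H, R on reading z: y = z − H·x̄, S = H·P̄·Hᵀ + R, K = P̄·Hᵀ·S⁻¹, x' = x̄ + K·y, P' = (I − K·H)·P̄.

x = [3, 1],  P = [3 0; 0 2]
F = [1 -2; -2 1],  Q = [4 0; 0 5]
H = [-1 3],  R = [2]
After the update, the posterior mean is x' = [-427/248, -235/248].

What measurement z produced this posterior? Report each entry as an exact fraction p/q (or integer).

z = [-1]

x̄ = F·x = [1, -5]
P̄ = F·P·Fᵀ + Q = [15 -10; -10 19]
S = H·P̄·Hᵀ + R = [248]
K = P̄·Hᵀ·S⁻¹ = [-45/248; 67/248]
x' − x̄ = [-675/248, 1005/248] = K·y
y = (KᵀK)⁻¹·Kᵀ·(x' − x̄) = [15]
z = y + H·x̄ = [15] + [-16] = [-1]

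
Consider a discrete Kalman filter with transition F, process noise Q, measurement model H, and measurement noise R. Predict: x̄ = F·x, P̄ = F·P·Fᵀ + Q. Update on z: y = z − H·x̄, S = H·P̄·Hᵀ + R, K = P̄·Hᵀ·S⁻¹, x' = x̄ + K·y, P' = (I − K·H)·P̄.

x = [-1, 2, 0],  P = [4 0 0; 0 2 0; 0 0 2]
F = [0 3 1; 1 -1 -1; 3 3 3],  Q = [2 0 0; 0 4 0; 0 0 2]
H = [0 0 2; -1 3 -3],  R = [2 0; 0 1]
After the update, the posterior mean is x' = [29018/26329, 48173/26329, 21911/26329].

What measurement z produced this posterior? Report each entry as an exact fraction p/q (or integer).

z = [2, 2]

x̄ = F·x = [6, -3, 3]
P̄ = F·P·Fᵀ + Q = [22 -8 24; -8 12 0; 24 0 74]
S = H·P̄·Hᵀ + R = [298 -492; -492 989]
K = P̄·Hᵀ·S⁻¹ = [-5292/26329 -5774/26329; 10824/26329 6556/26329; 12670/26329 -246/26329]
x' − x̄ = [-128956/26329, 127160/26329, -57076/26329] = K·y
y = (KᵀK)⁻¹·Kᵀ·(x' − x̄) = [-4, 26]
z = y + H·x̄ = [-4, 26] + [6, -24] = [2, 2]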